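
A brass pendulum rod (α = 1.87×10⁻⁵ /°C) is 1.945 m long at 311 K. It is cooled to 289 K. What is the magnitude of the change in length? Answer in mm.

|ΔT| = |289 − 311| = 22 K
ΔL = αL₀ΔT = (1.87×10⁻⁵)(1.945)(22) = 8.00×10⁻⁴ m

ΔL = 0.800 mm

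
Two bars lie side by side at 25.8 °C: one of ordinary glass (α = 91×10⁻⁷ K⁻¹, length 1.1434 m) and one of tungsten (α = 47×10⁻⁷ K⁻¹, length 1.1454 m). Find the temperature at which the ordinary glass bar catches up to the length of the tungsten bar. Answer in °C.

T = 424.1 °C

L₁(1 + α₁ΔT) = L₂(1 + α₂ΔT) ⇒ ΔT = (L₂ − L₁)/(α₁L₁ − α₂L₂)
L₂ − L₁ = 1.1454 − 1.1434 = 2.00×10⁻³ m
α₁L₁ − α₂L₂ = 91×10⁻⁷×1.1434 − 47×10⁻⁷×1.1454 = 5.02156×10⁻⁶ m/K
ΔT = 2.00×10⁻³ / 5.02156×10⁻⁶ = 398.283 K
T = 25.8 + 398.283 = 424.083 °C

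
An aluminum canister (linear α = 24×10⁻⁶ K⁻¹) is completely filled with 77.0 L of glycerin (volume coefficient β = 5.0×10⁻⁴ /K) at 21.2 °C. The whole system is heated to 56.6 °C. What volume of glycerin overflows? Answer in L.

The canister also expands: β_container ≈ 3α = 7.2×10⁻⁵ /K
Net overflow = V₀(β_liq − 3α_cont)ΔT
β − 3α = 5.00×10⁻⁴ − 7.2×10⁻⁵ = 4.28×10⁻⁴ /K; ΔT = 35.4 K
ΔV = 77.0 × 4.28×10⁻⁴ × 35.4 = 1.17 L

1.17 L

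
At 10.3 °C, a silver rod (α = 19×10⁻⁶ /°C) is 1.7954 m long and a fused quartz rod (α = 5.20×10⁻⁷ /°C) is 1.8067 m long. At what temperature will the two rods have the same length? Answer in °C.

T = 350.9 °C

Equal length when α₁L₁ΔT − α₂L₂ΔT = L₂ − L₁ = 1.13×10⁻² m
α₁L₁ = 3.41126×10⁻⁵, α₂L₂ = 9.39484×10⁻⁷ → Δ(αL) = 3.3173116×10⁻⁵ m/K
ΔT = 1.13×10⁻² / 3.3173116×10⁻⁵ = 340.637 K, so T = 10.3 + 340.637 = 350.937 °C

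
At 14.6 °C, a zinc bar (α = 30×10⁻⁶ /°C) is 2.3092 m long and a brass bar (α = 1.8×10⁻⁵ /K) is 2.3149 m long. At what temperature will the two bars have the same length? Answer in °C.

Equal length when α₁L₁ΔT − α₂L₂ΔT = L₂ − L₁ = 5.70×10⁻³ m
α₁L₁ = 6.9276×10⁻⁵, α₂L₂ = 4.16682×10⁻⁵ → Δ(αL) = 2.76078×10⁻⁵ m/K
ΔT = 5.70×10⁻³ / 2.76078×10⁻⁵ = 206.463 K, so T = 14.6 + 206.463 = 221.063 °C

T = 221.1 °C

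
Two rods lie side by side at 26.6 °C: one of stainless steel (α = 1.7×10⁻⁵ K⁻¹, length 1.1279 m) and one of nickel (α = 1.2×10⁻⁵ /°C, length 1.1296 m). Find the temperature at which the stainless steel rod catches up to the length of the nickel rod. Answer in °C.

L₁(1 + α₁ΔT) = L₂(1 + α₂ΔT) ⇒ ΔT = (L₂ − L₁)/(α₁L₁ − α₂L₂)
L₂ − L₁ = 1.1296 − 1.1279 = 1.70×10⁻³ m
α₁L₁ − α₂L₂ = 1.7×10⁻⁵×1.1279 − 1.2×10⁻⁵×1.1296 = 5.6191×10⁻⁶ m/K
ΔT = 1.70×10⁻³ / 5.6191×10⁻⁶ = 302.540 K
T = 26.6 + 302.540 = 329.140 °C

T = 329.1 °C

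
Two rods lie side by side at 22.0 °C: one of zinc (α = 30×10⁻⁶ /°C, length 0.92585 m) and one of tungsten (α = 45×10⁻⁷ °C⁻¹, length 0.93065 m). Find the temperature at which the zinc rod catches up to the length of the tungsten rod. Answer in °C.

T = 225.5 °C

Equal length when α₁L₁ΔT − α₂L₂ΔT = L₂ − L₁ = 4.80×10⁻³ m
α₁L₁ = 2.77755×10⁻⁵, α₂L₂ = 4.187925×10⁻⁶ → Δ(αL) = 2.3587575×10⁻⁵ m/K
ΔT = 4.80×10⁻³ / 2.3587575×10⁻⁵ = 203.497 K, so T = 22.0 + 203.497 = 225.497 °C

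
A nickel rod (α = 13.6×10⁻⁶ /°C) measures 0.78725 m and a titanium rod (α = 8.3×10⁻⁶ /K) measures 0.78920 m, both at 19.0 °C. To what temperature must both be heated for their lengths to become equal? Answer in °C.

Equal length when α₁L₁ΔT − α₂L₂ΔT = L₂ − L₁ = 1.95×10⁻³ m
α₁L₁ = 1.07066×10⁻⁵, α₂L₂ = 6.55036×10⁻⁶ → Δ(αL) = 4.15624×10⁻⁶ m/K
ΔT = 1.95×10⁻³ / 4.15624×10⁻⁶ = 469.174 K, so T = 19.0 + 469.174 = 488.174 °C

T = 488.2 °C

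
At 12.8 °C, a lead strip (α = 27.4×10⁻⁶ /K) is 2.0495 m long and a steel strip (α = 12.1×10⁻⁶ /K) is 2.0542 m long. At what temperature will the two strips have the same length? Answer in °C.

L₁(1 + α₁ΔT) = L₂(1 + α₂ΔT) ⇒ ΔT = (L₂ − L₁)/(α₁L₁ − α₂L₂)
L₂ − L₁ = 2.0542 − 2.0495 = 4.70×10⁻³ m
α₁L₁ − α₂L₂ = 27.4×10⁻⁶×2.0495 − 12.1×10⁻⁶×2.0542 = 3.130048×10⁻⁵ m/K
ΔT = 4.70×10⁻³ / 3.130048×10⁻⁵ = 150.157 K
T = 12.8 + 150.157 = 162.957 °C

T = 163.0 °C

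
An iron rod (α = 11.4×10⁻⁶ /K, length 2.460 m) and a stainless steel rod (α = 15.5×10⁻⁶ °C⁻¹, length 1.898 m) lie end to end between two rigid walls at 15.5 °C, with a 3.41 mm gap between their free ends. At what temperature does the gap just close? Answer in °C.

T = 74.8 °C

α₁L₁ = 2.8044×10⁻⁵ m/K, α₂L₂ = 2.9419×10⁻⁵ m/K → total 5.7463×10⁻⁵ m/K
ΔT = g/(α₁L₁+α₂L₂) = 3.41×10⁻³ / 5.7463×10⁻⁵ = 59.343 K
T = 15.5 + 59.343 = 74.843 °C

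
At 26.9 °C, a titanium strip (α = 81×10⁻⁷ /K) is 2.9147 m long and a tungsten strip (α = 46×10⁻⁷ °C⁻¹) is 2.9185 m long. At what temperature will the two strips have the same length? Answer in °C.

L₁(1 + α₁ΔT) = L₂(1 + α₂ΔT) ⇒ ΔT = (L₂ − L₁)/(α₁L₁ − α₂L₂)
L₂ − L₁ = 2.9185 − 2.9147 = 3.80×10⁻³ m
α₁L₁ − α₂L₂ = 81×10⁻⁷×2.9147 − 46×10⁻⁷×2.9185 = 1.018397×10⁻⁵ m/K
ΔT = 3.80×10⁻³ / 1.018397×10⁻⁵ = 373.135 K
T = 26.9 + 373.135 = 400.035 °C

T = 400.0 °C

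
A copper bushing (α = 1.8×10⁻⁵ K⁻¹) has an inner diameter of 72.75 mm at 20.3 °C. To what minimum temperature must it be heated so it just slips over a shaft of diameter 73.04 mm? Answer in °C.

T = 242 °C

Required Δd = 73.04 − 72.75 = 0.29 mm
Δd = αd₀ΔT ⇒ ΔT = Δd/(αd₀) = 0.29 / (1.8×10⁻⁵ × 72.75) = 221.46 K
T_min = 20.3 + 221.46 = 241.76 °C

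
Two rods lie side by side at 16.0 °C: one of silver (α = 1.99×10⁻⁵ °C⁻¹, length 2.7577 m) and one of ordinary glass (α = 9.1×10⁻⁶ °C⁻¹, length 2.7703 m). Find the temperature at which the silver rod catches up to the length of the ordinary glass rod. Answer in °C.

L₁(1 + α₁ΔT) = L₂(1 + α₂ΔT) ⇒ ΔT = (L₂ − L₁)/(α₁L₁ − α₂L₂)
L₂ − L₁ = 2.7703 − 2.7577 = 1.26×10⁻² m
α₁L₁ − α₂L₂ = 1.99×10⁻⁵×2.7577 − 9.1×10⁻⁶×2.7703 = 2.96685×10⁻⁵ m/K
ΔT = 1.26×10⁻² / 2.96685×10⁻⁵ = 424.693 K
T = 16.0 + 424.693 = 440.693 °C

T = 440.7 °C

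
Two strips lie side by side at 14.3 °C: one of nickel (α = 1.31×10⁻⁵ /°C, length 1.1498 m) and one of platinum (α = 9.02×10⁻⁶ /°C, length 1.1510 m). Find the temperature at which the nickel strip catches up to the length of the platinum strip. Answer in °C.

L₁(1 + α₁ΔT) = L₂(1 + α₂ΔT) ⇒ ΔT = (L₂ − L₁)/(α₁L₁ − α₂L₂)
L₂ − L₁ = 1.1510 − 1.1498 = 1.20×10⁻³ m
α₁L₁ − α₂L₂ = 1.31×10⁻⁵×1.1498 − 9.02×10⁻⁶×1.1510 = 4.68036×10⁻⁶ m/K
ΔT = 1.20×10⁻³ / 4.68036×10⁻⁶ = 256.391 K
T = 14.3 + 256.391 = 270.691 °C

T = 270.7 °C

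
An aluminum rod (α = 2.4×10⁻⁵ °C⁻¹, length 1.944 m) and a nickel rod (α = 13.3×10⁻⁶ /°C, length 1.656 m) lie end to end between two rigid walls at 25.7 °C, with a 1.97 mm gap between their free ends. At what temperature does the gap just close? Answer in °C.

Gap closes when ΔL₁ + ΔL₂ = 1.97 mm = 1.97×10⁻³ m
(α₁L₁ + α₂L₂)ΔT = g
α₁L₁ + α₂L₂ = 2.4×10⁻⁵×1.944 + 13.3×10⁻⁶×1.656 = 6.86808×10⁻⁵ m/K
ΔT = 1.97×10⁻³ / 6.86808×10⁻⁵ = 28.683 K
T = 25.7 + 28.683 = 54.383 °C

T = 54.4 °C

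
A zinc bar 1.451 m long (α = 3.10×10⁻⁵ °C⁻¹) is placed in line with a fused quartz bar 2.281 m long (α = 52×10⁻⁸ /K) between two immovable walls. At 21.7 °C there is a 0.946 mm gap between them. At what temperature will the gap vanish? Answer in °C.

T = 42.2 °C

Gap closes when ΔL₁ + ΔL₂ = 0.946 mm = 9.46×10⁻⁴ m
(α₁L₁ + α₂L₂)ΔT = g
α₁L₁ + α₂L₂ = 3.10×10⁻⁵×1.451 + 52×10⁻⁸×2.281 = 4.616712×10⁻⁵ m/K
ΔT = 9.46×10⁻⁴ / 4.616712×10⁻⁵ = 20.491 K
T = 21.7 + 20.491 = 42.191 °C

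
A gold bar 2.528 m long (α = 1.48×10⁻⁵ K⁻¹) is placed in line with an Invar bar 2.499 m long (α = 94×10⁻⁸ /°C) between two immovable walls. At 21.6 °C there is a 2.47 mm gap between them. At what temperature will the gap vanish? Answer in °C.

T = 83.7 °C

α₁L₁ = 3.74144×10⁻⁵ m/K, α₂L₂ = 2.34906×10⁻⁶ m/K → total 3.976346×10⁻⁵ m/K
ΔT = g/(α₁L₁+α₂L₂) = 2.47×10⁻³ / 3.976346×10⁻⁵ = 62.117 K
T = 21.6 + 62.117 = 83.717 °C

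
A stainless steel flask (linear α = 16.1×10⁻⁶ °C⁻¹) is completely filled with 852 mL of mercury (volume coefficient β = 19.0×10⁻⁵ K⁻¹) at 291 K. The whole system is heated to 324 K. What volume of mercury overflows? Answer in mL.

The flask also expands: β_container ≈ 3α = 4.83×10⁻⁵ /K
Net overflow = V₀(β_liq − 3α_cont)ΔT
β − 3α = 1.90×10⁻⁴ − 4.83×10⁻⁵ = 1.417×10⁻⁴ /K; ΔT = 33 K
ΔV = 852 × 1.417×10⁻⁴ × 33 = 3.98 mL

3.98 mL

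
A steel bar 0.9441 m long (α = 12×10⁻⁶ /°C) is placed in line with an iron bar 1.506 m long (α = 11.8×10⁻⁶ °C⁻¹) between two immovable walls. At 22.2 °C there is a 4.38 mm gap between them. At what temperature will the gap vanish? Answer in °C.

T = 173 °C

α₁L₁ = 1.13292×10⁻⁵ m/K, α₂L₂ = 1.77708×10⁻⁵ m/K → total 2.91×10⁻⁵ m/K
ΔT = g/(α₁L₁+α₂L₂) = 4.38×10⁻³ / 2.91×10⁻⁵ = 150.52 K
T = 22.2 + 150.52 = 172.72 °C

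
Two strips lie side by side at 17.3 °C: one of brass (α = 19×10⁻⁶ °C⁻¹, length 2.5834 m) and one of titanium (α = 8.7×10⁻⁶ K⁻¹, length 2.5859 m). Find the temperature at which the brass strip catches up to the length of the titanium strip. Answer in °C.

T = 111.3 °C

Equal length when α₁L₁ΔT − α₂L₂ΔT = L₂ − L₁ = 2.50×10⁻³ m
α₁L₁ = 4.90846×10⁻⁵, α₂L₂ = 2.249733×10⁻⁵ → Δ(αL) = 2.658727×10⁻⁵ m/K
ΔT = 2.50×10⁻³ / 2.658727×10⁻⁵ = 94.030 K, so T = 17.3 + 94.030 = 111.330 °C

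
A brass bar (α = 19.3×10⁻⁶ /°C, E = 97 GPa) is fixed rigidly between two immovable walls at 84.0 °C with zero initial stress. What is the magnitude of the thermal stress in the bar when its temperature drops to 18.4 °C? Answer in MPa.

σ = 123 MPa

Fully constrained: the free strain ε = αΔT is blocked, so σ = Eε = EαΔT.
|ΔT| = 65.6 K
σ = 97.0×10⁹ × 19.3×10⁻⁶ × 65.6 = 1.23×10⁸ Pa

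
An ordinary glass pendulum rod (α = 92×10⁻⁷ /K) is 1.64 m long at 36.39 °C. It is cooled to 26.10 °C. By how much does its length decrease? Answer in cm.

|ΔT| = |26.10 − 36.39| = 10.29 K
ΔL = αL₀ΔT = (92×10⁻⁷)(1.64)(10.29) = 1.55×10⁻⁴ m

ΔL = 0.0155 cm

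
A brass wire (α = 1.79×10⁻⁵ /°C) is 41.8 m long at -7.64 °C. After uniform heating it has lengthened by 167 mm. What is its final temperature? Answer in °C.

T = 216 °C

ΔL = αL₀ΔT ⇒ ΔT = ΔL / (αL₀)
ΔT = 167×10⁻³ m / (1.79×10⁻⁵ × 41.8 m) = 223.20 K
T = -7.64 + 223.20 = 215.56 °C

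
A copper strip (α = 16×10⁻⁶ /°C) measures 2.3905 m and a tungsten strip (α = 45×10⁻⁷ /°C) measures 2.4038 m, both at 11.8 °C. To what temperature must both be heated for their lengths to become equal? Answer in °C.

Equal length when α₁L₁ΔT − α₂L₂ΔT = L₂ − L₁ = 1.33×10⁻² m
α₁L₁ = 3.8248×10⁻⁵, α₂L₂ = 1.08171×10⁻⁵ → Δ(αL) = 2.74309×10⁻⁵ m/K
ΔT = 1.33×10⁻² / 2.74309×10⁻⁵ = 484.855 K, so T = 11.8 + 484.855 = 496.655 °C

T = 496.7 °C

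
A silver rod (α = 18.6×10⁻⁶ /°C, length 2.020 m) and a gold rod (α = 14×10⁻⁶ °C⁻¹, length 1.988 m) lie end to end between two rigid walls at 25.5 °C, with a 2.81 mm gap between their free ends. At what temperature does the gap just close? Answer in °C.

α₁L₁ = 3.7572×10⁻⁵ m/K, α₂L₂ = 2.7832×10⁻⁵ m/K → total 6.5404×10⁻⁵ m/K
ΔT = g/(α₁L₁+α₂L₂) = 2.81×10⁻³ / 6.5404×10⁻⁵ = 42.964 K
T = 25.5 + 42.964 = 68.464 °C

T = 68.5 °C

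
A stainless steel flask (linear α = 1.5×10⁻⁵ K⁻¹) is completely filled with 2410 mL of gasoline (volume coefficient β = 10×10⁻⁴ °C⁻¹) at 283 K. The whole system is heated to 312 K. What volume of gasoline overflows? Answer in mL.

The flask also expands: β_container ≈ 3α = 4.5×10⁻⁵ /K
Net overflow = V₀(β_liq − 3α_cont)ΔT
β − 3α = 1.00×10⁻³ − 4.5×10⁻⁵ = 9.55×10⁻⁴ /K; ΔT = 29 K
ΔV = 2410 × 9.55×10⁻⁴ × 29 = 66.7 mL

66.7 mL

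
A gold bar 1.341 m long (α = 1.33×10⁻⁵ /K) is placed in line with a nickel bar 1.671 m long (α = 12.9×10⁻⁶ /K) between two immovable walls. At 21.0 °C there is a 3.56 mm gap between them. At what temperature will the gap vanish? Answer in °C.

α₁L₁ = 1.78353×10⁻⁵ m/K, α₂L₂ = 2.15559×10⁻⁵ m/K → total 3.93912×10⁻⁵ m/K
ΔT = g/(α₁L₁+α₂L₂) = 3.56×10⁻³ / 3.93912×10⁻⁵ = 90.38 K
T = 21.0 + 90.38 = 111.38 °C

T = 111 °C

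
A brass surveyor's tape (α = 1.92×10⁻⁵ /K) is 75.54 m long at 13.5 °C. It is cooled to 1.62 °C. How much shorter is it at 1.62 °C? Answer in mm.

|ΔT| = |1.62 − 13.5| = 11.88 K
ΔL = αL₀ΔT = (1.92×10⁻⁵)(75.54)(11.88) = 1.72×10⁻² m

ΔL = 17.2 mm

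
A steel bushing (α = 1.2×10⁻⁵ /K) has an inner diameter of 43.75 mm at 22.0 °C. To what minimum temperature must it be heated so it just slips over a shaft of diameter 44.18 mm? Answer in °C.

T = 841 °C

Required Δd = 44.18 − 43.75 = 0.43 mm
Δd = αd₀ΔT ⇒ ΔT = Δd/(αd₀) = 0.43 / (1.2×10⁻⁵ × 43.75) = 819.05 K
T_min = 22.0 + 819.05 = 841.05 °C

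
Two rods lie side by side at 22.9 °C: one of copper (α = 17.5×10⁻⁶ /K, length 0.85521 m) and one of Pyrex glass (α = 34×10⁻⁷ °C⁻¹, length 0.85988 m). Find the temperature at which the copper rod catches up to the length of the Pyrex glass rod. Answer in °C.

Equal length when α₁L₁ΔT − α₂L₂ΔT = L₂ − L₁ = 4.67×10⁻³ m
α₁L₁ = 1.4966175×10⁻⁵, α₂L₂ = 2.923592×10⁻⁶ → Δ(αL) = 1.2042583×10⁻⁵ m/K
ΔT = 4.67×10⁻³ / 1.2042583×10⁻⁵ = 387.791 K, so T = 22.9 + 387.791 = 410.691 °C

T = 410.7 °C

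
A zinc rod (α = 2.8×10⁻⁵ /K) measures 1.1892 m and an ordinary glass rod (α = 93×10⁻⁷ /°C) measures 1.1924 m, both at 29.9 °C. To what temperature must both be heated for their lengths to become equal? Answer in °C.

T = 174.0 °C

L₁(1 + α₁ΔT) = L₂(1 + α₂ΔT) ⇒ ΔT = (L₂ − L₁)/(α₁L₁ − α₂L₂)
L₂ − L₁ = 1.1924 − 1.1892 = 3.20×10⁻³ m
α₁L₁ − α₂L₂ = 2.8×10⁻⁵×1.1892 − 93×10⁻⁷×1.1924 = 2.220828×10⁻⁵ m/K
ΔT = 3.20×10⁻³ / 2.220828×10⁻⁵ = 144.090 K
T = 29.9 + 144.090 = 173.990 °C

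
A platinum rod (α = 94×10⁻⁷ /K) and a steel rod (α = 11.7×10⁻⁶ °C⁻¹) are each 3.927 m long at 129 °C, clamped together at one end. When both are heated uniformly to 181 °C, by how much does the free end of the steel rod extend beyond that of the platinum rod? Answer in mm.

0.470 mm

ΔT = 52 K
platinum: ΔL = 94×10⁻⁷ × 3.927 m × 52 = 1.9195×10⁻³ m = 1.9195 mm
steel: ΔL = 11.7×10⁻⁶ × 3.927 m × 52 = 2.3892×10⁻³ m = 2.3892 mm
difference = 2.3892 − 1.9195 = 0.4697 mm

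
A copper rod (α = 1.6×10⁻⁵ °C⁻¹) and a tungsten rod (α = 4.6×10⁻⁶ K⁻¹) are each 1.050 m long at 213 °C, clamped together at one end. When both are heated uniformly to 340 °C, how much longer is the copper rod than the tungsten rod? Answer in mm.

1.52 mm

ΔT = 127 K
copper: ΔL = 1.6×10⁻⁵ × 1.050 m × 127 = 2.1336×10⁻³ m = 2.1336 mm
tungsten: ΔL = 4.6×10⁻⁶ × 1.050 m × 127 = 6.1341×10⁻⁴ m = 0.61341 mm
difference = 2.1336 − 0.61341 = 1.52019 mm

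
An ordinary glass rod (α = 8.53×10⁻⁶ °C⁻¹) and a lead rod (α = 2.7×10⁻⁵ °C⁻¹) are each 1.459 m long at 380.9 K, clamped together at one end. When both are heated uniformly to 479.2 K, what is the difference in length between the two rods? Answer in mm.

2.65 mm

ΔT = 98.3 K
ordinary glass: ΔL = 8.53×10⁻⁶ × 1.459 m × 98.3 = 1.2234×10⁻³ m = 1.2234 mm
lead: ΔL = 2.7×10⁻⁵ × 1.459 m × 98.3 = 3.8723×10⁻³ m = 3.8723 mm
difference = 3.8723 − 1.2234 = 2.6489 mm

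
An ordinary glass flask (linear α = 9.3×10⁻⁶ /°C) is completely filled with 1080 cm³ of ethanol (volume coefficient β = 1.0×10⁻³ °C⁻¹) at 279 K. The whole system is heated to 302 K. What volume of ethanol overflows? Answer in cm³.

24.1 cm³

The flask also expands: β_container ≈ 3α = 2.79×10⁻⁵ /K
Net overflow = V₀(β_liq − 3α_cont)ΔT
β − 3α = 1.00×10⁻³ − 2.79×10⁻⁵ = 9.721×10⁻⁴ /K; ΔT = 23 K
ΔV = 1080 × 9.721×10⁻⁴ × 23 = 24.1 cm³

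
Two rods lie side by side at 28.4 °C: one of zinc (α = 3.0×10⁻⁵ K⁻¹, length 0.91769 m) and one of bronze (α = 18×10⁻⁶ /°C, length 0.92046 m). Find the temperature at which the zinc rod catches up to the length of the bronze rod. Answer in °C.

Equal length when α₁L₁ΔT − α₂L₂ΔT = L₂ − L₁ = 2.77×10⁻³ m
α₁L₁ = 2.75307×10⁻⁵, α₂L₂ = 1.656828×10⁻⁵ → Δ(αL) = 1.096242×10⁻⁵ m/K
ΔT = 2.77×10⁻³ / 1.096242×10⁻⁵ = 252.681 K, so T = 28.4 + 252.681 = 281.081 °C

T = 281.1 °C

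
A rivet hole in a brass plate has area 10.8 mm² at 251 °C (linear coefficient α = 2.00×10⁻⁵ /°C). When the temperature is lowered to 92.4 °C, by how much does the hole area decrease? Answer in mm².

Area coefficient ≈ 2α; |ΔT| = 158.6 K
ΔA = 2αA₀ΔT = 2(2.00×10⁻⁵)(10.8)(158.6) = 0.0685 mm²

ΔA = 0.0685 mm²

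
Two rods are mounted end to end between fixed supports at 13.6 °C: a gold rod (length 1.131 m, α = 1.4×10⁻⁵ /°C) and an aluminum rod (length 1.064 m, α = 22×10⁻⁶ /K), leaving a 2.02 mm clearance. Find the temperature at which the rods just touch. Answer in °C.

T = 65.1 °C

α₁L₁ = 1.5834×10⁻⁵ m/K, α₂L₂ = 2.3408×10⁻⁵ m/K → total 3.9242×10⁻⁵ m/K
ΔT = g/(α₁L₁+α₂L₂) = 2.02×10⁻³ / 3.9242×10⁻⁵ = 51.475 K
T = 13.6 + 51.475 = 65.075 °C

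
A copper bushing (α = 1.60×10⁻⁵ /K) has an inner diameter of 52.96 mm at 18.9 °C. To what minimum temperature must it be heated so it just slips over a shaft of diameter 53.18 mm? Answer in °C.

T = 279 °C

Required Δd = 53.18 − 52.96 = 0.22 mm
Δd = αd₀ΔT ⇒ ΔT = Δd/(αd₀) = 0.22 / (1.60×10⁻⁵ × 52.96) = 259.63 K
T_min = 18.9 + 259.63 = 278.53 °C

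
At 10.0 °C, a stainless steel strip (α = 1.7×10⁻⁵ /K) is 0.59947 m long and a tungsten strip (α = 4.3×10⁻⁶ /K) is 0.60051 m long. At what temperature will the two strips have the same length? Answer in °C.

T = 146.7 °C

Equal length when α₁L₁ΔT − α₂L₂ΔT = L₂ − L₁ = 1.04×10⁻³ m
α₁L₁ = 1.019099×10⁻⁵, α₂L₂ = 2.582193×10⁻⁶ → Δ(αL) = 7.608797×10⁻⁶ m/K
ΔT = 1.04×10⁻³ / 7.608797×10⁻⁶ = 136.684 K, so T = 10.0 + 136.684 = 146.684 °C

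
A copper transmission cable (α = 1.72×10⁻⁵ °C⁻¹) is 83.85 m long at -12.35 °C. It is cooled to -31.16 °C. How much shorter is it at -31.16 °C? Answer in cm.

ΔL = 2.71 cm

|ΔT| = |-31.16 − (-12.35)| = 18.81 K
ΔL = αL₀ΔT = (1.72×10⁻⁵)(83.85)(18.81) = 2.71×10⁻² m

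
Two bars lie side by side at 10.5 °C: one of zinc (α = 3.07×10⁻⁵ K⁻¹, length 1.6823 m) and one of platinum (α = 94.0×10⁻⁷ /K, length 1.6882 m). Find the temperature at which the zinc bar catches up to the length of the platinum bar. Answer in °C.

T = 175.4 °C

Equal length when α₁L₁ΔT − α₂L₂ΔT = L₂ − L₁ = 5.90×10⁻³ m
α₁L₁ = 5.164661×10⁻⁵, α₂L₂ = 1.586908×10⁻⁵ → Δ(αL) = 3.577753×10⁻⁵ m/K
ΔT = 5.90×10⁻³ / 3.577753×10⁻⁵ = 164.908 K, so T = 10.5 + 164.908 = 175.408 °C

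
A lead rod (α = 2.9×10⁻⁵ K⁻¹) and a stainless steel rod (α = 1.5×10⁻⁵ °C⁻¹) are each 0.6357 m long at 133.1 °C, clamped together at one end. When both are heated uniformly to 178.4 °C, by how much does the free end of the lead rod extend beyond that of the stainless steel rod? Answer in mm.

0.403 mm

ΔT = 45.3 K
lead: ΔL = 2.9×10⁻⁵ × 0.6357 m × 45.3 = 8.3512×10⁻⁴ m = 0.83512 mm
stainless steel: ΔL = 1.5×10⁻⁵ × 0.6357 m × 45.3 = 4.3196×10⁻⁴ m = 0.43196 mm
difference = 0.83512 − 0.43196 = 0.40316 mm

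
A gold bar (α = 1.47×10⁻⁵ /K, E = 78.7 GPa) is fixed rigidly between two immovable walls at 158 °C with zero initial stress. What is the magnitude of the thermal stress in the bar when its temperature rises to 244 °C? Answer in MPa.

Fully constrained: the free strain ε = αΔT is blocked, so σ = Eε = EαΔT.
|ΔT| = 86 K
σ = 78.7×10⁹ × 1.47×10⁻⁵ × 86 = 9.95×10⁷ Pa

σ = 99.5 MPa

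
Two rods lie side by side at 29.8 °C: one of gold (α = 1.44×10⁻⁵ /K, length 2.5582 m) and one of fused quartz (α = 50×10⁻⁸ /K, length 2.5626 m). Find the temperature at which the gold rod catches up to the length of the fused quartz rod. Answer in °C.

T = 153.5 °C

Equal length when α₁L₁ΔT − α₂L₂ΔT = L₂ − L₁ = 4.40×10⁻³ m
α₁L₁ = 3.683808×10⁻⁵, α₂L₂ = 1.2813×10⁻⁶ → Δ(αL) = 3.555678×10⁻⁵ m/K
ΔT = 4.40×10⁻³ / 3.555678×10⁻⁵ = 123.746 K, so T = 29.8 + 123.746 = 153.546 °C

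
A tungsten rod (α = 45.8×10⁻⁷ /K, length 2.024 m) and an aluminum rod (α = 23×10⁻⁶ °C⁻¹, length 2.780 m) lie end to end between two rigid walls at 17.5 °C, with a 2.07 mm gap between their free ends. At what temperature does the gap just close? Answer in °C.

α₁L₁ = 9.26992×10⁻⁶ m/K, α₂L₂ = 6.394×10⁻⁵ m/K → total 7.320992×10⁻⁵ m/K
ΔT = g/(α₁L₁+α₂L₂) = 2.07×10⁻³ / 7.320992×10⁻⁵ = 28.275 K
T = 17.5 + 28.275 = 45.775 °C

T = 45.8 °C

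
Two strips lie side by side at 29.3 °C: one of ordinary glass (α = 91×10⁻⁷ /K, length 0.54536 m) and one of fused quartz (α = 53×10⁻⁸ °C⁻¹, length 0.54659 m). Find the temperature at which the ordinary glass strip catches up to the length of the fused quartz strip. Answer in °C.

Equal length when α₁L₁ΔT − α₂L₂ΔT = L₂ − L₁ = 1.23×10⁻³ m
α₁L₁ = 4.962776×10⁻⁶, α₂L₂ = 2.896927×10⁻⁷ → Δ(αL) = 4.6730833×10⁻⁶ m/K
ΔT = 1.23×10⁻³ / 4.6730833×10⁻⁶ = 263.210 K, so T = 29.3 + 263.210 = 292.510 °C

T = 292.5 °C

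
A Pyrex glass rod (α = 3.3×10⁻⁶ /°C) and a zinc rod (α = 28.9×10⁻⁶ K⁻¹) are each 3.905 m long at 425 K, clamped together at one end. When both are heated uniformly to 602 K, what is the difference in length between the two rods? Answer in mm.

ΔT = 177 K
Pyrex glass: ΔL = 3.3×10⁻⁶ × 3.905 m × 177 = 2.2809×10⁻³ m = 2.2809 mm
zinc: ΔL = 28.9×10⁻⁶ × 3.905 m × 177 = 1.9975×10⁻² m = 19.975 mm
difference = 19.975 − 2.2809 = 17.6941 mm

17.7 mm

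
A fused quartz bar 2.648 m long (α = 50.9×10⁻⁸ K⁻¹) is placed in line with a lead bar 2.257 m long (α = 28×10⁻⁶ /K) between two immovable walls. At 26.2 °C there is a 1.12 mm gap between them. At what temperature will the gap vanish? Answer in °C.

Gap closes when ΔL₁ + ΔL₂ = 1.12 mm = 1.12×10⁻³ m
(α₁L₁ + α₂L₂)ΔT = g
α₁L₁ + α₂L₂ = 50.9×10⁻⁸×2.648 + 28×10⁻⁶×2.257 = 6.4543832×10⁻⁵ m/K
ΔT = 1.12×10⁻³ / 6.4543832×10⁻⁵ = 17.353 K
T = 26.2 + 17.353 = 43.553 °C

T = 43.6 °C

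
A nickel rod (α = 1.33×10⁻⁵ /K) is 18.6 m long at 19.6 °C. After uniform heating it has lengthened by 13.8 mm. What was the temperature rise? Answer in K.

ΔT = 55.8 K

ΔL = αL₀ΔT ⇒ ΔT = ΔL / (αL₀)
ΔT = 13.8×10⁻³ m / (1.33×10⁻⁵ × 18.6 m) = 55.785 K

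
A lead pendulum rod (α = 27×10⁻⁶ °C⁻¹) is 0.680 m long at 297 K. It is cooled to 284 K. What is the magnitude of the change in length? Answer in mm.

ΔL = 0.239 mm

|ΔT| = |284 − 297| = 13 K
ΔL = αL₀ΔT = (27×10⁻⁶)(0.680)(13) = 2.39×10⁻⁴ m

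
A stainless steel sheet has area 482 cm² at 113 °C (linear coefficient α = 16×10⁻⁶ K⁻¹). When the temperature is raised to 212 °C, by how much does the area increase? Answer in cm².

ΔA = 1.53 cm²

Area coefficient ≈ 2α; |ΔT| = 99 K
ΔA = 2αA₀ΔT = 2(16×10⁻⁶)(482)(99) = 1.53 cm²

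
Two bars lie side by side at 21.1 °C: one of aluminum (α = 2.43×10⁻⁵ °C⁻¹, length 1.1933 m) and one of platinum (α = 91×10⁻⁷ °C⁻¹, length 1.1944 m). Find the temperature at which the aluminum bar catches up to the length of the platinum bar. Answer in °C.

Equal length when α₁L₁ΔT − α₂L₂ΔT = L₂ − L₁ = 1.10×10⁻³ m
α₁L₁ = 2.899719×10⁻⁵, α₂L₂ = 1.086904×10⁻⁵ → Δ(αL) = 1.812815×10⁻⁵ m/K
ΔT = 1.10×10⁻³ / 1.812815×10⁻⁵ = 60.6791 K, so T = 21.1 + 60.6791 = 81.7791 °C

T = 81.78 °C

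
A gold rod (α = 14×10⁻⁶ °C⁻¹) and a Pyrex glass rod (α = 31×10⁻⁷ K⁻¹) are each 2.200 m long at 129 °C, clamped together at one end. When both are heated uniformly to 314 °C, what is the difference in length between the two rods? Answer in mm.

4.44 mm

ΔT = 185 K
gold: ΔL = 14×10⁻⁶ × 2.200 m × 185 = 5.6980×10⁻³ m = 5.6980 mm
Pyrex glass: ΔL = 31×10⁻⁷ × 2.200 m × 185 = 1.2617×10⁻³ m = 1.2617 mm
difference = 5.6980 − 1.2617 = 4.4363 mm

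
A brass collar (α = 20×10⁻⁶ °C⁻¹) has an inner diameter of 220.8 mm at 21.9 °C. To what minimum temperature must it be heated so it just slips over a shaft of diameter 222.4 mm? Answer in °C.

T = 384 °C

Required Δd = 222.4 − 220.8 = 1.6 mm
Δd = αd₀ΔT ⇒ ΔT = Δd/(αd₀) = 1.6 / (20×10⁻⁶ × 220.8) = 362.32 K
T_min = 21.9 + 362.32 = 384.22 °C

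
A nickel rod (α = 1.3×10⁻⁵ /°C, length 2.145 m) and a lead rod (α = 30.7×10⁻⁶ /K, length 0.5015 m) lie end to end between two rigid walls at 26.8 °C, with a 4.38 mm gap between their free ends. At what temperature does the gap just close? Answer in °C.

α₁L₁ = 2.7885×10⁻⁵ m/K, α₂L₂ = 1.539605×10⁻⁵ m/K → total 4.328105×10⁻⁵ m/K
ΔT = g/(α₁L₁+α₂L₂) = 4.38×10⁻³ / 4.328105×10⁻⁵ = 101.20 K
T = 26.8 + 101.20 = 128.00 °C

T = 128 °C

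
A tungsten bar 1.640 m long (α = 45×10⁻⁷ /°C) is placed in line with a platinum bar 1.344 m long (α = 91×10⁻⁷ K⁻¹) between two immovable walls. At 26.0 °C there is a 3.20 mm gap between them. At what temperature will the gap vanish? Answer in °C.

T = 189 °C

Gap closes when ΔL₁ + ΔL₂ = 3.20 mm = 3.20×10⁻³ m
(α₁L₁ + α₂L₂)ΔT = g
α₁L₁ + α₂L₂ = 45×10⁻⁷×1.640 + 91×10⁻⁷×1.344 = 1.96104×10⁻⁵ m/K
ΔT = 3.20×10⁻³ / 1.96104×10⁻⁵ = 163.18 K
T = 26.0 + 163.18 = 189.18 °C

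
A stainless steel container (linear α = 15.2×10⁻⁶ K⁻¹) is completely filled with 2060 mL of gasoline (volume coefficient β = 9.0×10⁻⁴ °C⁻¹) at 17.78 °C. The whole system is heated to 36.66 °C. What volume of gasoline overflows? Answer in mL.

The container also expands: β_container ≈ 3α = 4.56×10⁻⁵ /K
Net overflow = V₀(β_liq − 3α_cont)ΔT
β − 3α = 9.00×10⁻⁴ − 4.56×10⁻⁵ = 8.544×10⁻⁴ /K; ΔT = 18.88 K
ΔV = 2060 × 8.544×10⁻⁴ × 18.88 = 33.2 mL

33.2 mL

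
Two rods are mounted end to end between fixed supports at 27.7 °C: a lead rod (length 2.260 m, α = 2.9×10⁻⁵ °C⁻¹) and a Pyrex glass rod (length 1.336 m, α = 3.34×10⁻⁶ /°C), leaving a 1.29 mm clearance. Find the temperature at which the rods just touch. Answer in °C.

T = 46.1 °C

α₁L₁ = 6.554×10⁻⁵ m/K, α₂L₂ = 4.46224×10⁻⁶ m/K → total 7.000224×10⁻⁵ m/K
ΔT = g/(α₁L₁+α₂L₂) = 1.29×10⁻³ / 7.000224×10⁻⁵ = 18.428 K
T = 27.7 + 18.428 = 46.128 °C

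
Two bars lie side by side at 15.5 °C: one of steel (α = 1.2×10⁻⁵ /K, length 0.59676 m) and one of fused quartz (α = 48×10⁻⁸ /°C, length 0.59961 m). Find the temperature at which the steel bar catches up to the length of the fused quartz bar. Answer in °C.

Equal length when α₁L₁ΔT − α₂L₂ΔT = L₂ − L₁ = 2.85×10⁻³ m
α₁L₁ = 7.16112×10⁻⁶, α₂L₂ = 2.878128×10⁻⁷ → Δ(αL) = 6.8733072×10⁻⁶ m/K
ΔT = 2.85×10⁻³ / 6.8733072×10⁻⁶ = 414.648 K, so T = 15.5 + 414.648 = 430.148 °C

T = 430.1 °C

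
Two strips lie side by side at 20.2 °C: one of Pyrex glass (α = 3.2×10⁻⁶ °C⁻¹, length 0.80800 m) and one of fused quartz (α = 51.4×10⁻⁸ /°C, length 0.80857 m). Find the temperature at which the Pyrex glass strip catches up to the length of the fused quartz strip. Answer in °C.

T = 282.9 °C

L₁(1 + α₁ΔT) = L₂(1 + α₂ΔT) ⇒ ΔT = (L₂ − L₁)/(α₁L₁ − α₂L₂)
L₂ − L₁ = 0.80857 − 0.80800 = 5.70×10⁻⁴ m
α₁L₁ − α₂L₂ = 3.2×10⁻⁶×0.80800 − 51.4×10⁻⁸×0.80857 = 2.16999502×10⁻⁶ m/K
ΔT = 5.70×10⁻⁴ / 2.16999502×10⁻⁶ = 262.673 K
T = 20.2 + 262.673 = 282.873 °C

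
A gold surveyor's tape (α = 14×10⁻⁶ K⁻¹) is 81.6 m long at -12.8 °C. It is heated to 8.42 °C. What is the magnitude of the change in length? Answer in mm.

|ΔT| = |8.42 − (-12.8)| = 21.22 K
ΔL = αL₀ΔT = (14×10⁻⁶)(81.6)(21.22) = 2.42×10⁻² m

ΔL = 24.2 mm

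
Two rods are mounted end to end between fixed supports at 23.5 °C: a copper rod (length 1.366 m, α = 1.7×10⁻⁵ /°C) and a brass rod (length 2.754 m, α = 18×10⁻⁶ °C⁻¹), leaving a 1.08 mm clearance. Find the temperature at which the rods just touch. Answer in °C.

α₁L₁ = 2.3222×10⁻⁵ m/K, α₂L₂ = 4.9572×10⁻⁵ m/K → total 7.2794×10⁻⁵ m/K
ΔT = g/(α₁L₁+α₂L₂) = 1.08×10⁻³ / 7.2794×10⁻⁵ = 14.836 K
T = 23.5 + 14.836 = 38.336 °C

T = 38.3 °C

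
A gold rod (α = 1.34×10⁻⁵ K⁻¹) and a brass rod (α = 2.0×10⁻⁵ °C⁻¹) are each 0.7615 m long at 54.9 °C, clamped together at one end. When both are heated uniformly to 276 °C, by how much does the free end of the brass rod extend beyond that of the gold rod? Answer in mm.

1.11 mm

ΔT = 221.1 K
gold: ΔL = 1.34×10⁻⁵ × 0.7615 m × 221.1 = 2.2561×10⁻³ m = 2.2561 mm
brass: ΔL = 2.0×10⁻⁵ × 0.7615 m × 221.1 = 3.3674×10⁻³ m = 3.3674 mm
difference = 3.3674 − 2.2561 = 1.1113 mm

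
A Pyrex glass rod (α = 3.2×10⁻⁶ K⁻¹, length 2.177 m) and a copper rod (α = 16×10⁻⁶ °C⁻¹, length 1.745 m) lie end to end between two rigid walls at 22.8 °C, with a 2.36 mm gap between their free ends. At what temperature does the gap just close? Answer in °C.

T = 90.4 °C

α₁L₁ = 6.9664×10⁻⁶ m/K, α₂L₂ = 2.792×10⁻⁵ m/K → total 3.48864×10⁻⁵ m/K
ΔT = g/(α₁L₁+α₂L₂) = 2.36×10⁻³ / 3.48864×10⁻⁵ = 67.648 K
T = 22.8 + 67.648 = 90.448 °C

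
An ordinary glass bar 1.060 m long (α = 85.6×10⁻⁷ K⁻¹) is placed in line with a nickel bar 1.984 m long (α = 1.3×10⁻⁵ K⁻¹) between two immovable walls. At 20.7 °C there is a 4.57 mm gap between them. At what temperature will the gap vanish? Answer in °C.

Gap closes when ΔL₁ + ΔL₂ = 4.57 mm = 4.57×10⁻³ m
(α₁L₁ + α₂L₂)ΔT = g
α₁L₁ + α₂L₂ = 85.6×10⁻⁷×1.060 + 1.3×10⁻⁵×1.984 = 3.48656×10⁻⁵ m/K
ΔT = 4.57×10⁻³ / 3.48656×10⁻⁵ = 131.07 K
T = 20.7 + 131.07 = 151.77 °C

T = 152 °C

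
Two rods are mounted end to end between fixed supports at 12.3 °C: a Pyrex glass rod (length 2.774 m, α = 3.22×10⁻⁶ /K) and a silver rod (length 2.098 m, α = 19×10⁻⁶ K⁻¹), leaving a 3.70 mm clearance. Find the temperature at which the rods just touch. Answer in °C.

T = 88.1 °C

Gap closes when ΔL₁ + ΔL₂ = 3.70 mm = 3.70×10⁻³ m
(α₁L₁ + α₂L₂)ΔT = g
α₁L₁ + α₂L₂ = 3.22×10⁻⁶×2.774 + 19×10⁻⁶×2.098 = 4.879428×10⁻⁵ m/K
ΔT = 3.70×10⁻³ / 4.879428×10⁻⁵ = 75.829 K
T = 12.3 + 75.829 = 88.129 °C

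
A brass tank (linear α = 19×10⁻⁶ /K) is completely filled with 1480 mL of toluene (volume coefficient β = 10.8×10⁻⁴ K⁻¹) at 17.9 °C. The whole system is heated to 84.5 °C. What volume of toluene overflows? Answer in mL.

The tank also expands: β_container ≈ 3α = 5.7×10⁻⁵ /K
Net overflow = V₀(β_liq − 3α_cont)ΔT
β − 3α = 1.08×10⁻³ − 5.7×10⁻⁵ = 1.023×10⁻³ /K; ΔT = 66.6 K
ΔV = 1480 × 1.023×10⁻³ × 66.6 = 101 mL

101 mL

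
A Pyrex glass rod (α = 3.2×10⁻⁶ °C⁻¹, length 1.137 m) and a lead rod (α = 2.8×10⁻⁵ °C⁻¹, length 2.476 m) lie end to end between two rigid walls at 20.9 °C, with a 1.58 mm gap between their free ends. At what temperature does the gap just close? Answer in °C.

T = 42.6 °C

α₁L₁ = 3.6384×10⁻⁶ m/K, α₂L₂ = 6.9328×10⁻⁵ m/K → total 7.29664×10⁻⁵ m/K
ΔT = g/(α₁L₁+α₂L₂) = 1.58×10⁻³ / 7.29664×10⁻⁵ = 21.654 K
T = 20.9 + 21.654 = 42.554 °C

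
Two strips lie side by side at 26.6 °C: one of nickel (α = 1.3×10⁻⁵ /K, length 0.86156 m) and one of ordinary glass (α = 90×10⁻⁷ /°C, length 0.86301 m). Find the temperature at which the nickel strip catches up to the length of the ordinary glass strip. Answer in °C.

T = 448.9 °C

Equal length when α₁L₁ΔT − α₂L₂ΔT = L₂ − L₁ = 1.45×10⁻³ m
α₁L₁ = 1.120028×10⁻⁵, α₂L₂ = 7.76709×10⁻⁶ → Δ(αL) = 3.43319×10⁻⁶ m/K
ΔT = 1.45×10⁻³ / 3.43319×10⁻⁶ = 422.348 K, so T = 26.6 + 422.348 = 448.948 °C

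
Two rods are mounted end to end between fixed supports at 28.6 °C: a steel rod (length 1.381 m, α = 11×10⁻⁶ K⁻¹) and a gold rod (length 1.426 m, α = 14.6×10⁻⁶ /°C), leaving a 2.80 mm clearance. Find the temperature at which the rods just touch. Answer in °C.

T = 106 °C

α₁L₁ = 1.5191×10⁻⁵ m/K, α₂L₂ = 2.08196×10⁻⁵ m/K → total 3.60106×10⁻⁵ m/K
ΔT = g/(α₁L₁+α₂L₂) = 2.80×10⁻³ / 3.60106×10⁻⁵ = 77.75 K
T = 28.6 + 77.75 = 106.35 °C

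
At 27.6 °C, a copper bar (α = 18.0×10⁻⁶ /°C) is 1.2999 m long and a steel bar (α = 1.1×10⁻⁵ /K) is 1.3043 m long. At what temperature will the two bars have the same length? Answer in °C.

T = 513.7 °C

Equal length when α₁L₁ΔT − α₂L₂ΔT = L₂ − L₁ = 4.40×10⁻³ m
α₁L₁ = 2.33982×10⁻⁵, α₂L₂ = 1.43473×10⁻⁵ → Δ(αL) = 9.0509×10⁻⁶ m/K
ΔT = 4.40×10⁻³ / 9.0509×10⁻⁶ = 486.139 K, so T = 27.6 + 486.139 = 513.739 °C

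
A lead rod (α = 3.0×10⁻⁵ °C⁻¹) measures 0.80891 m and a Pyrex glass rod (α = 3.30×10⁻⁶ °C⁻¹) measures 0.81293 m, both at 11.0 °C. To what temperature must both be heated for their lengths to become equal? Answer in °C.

Equal length when α₁L₁ΔT − α₂L₂ΔT = L₂ − L₁ = 4.02×10⁻³ m
α₁L₁ = 2.42673×10⁻⁵, α₂L₂ = 2.682669×10⁻⁶ → Δ(αL) = 2.1584631×10⁻⁵ m/K
ΔT = 4.02×10⁻³ / 2.1584631×10⁻⁵ = 186.244 K, so T = 11.0 + 186.244 = 197.244 °C

T = 197.2 °C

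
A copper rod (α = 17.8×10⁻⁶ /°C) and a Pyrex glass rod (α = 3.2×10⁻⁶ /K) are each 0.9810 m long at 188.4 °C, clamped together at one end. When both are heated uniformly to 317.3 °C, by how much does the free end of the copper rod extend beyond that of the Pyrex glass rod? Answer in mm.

1.85 mm

ΔT = 128.9 K
copper: ΔL = 17.8×10⁻⁶ × 0.9810 m × 128.9 = 2.2508×10⁻³ m = 2.2508 mm
Pyrex glass: ΔL = 3.2×10⁻⁶ × 0.9810 m × 128.9 = 4.0464×10⁻⁴ m = 0.40464 mm
difference = 2.2508 − 0.40464 = 1.84616 mm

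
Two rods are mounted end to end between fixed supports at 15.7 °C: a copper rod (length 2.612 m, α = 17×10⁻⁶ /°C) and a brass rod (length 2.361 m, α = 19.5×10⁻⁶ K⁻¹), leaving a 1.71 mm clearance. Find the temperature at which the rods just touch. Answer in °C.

α₁L₁ = 4.4404×10⁻⁵ m/K, α₂L₂ = 4.60395×10⁻⁵ m/K → total 9.04435×10⁻⁵ m/K
ΔT = g/(α₁L₁+α₂L₂) = 1.71×10⁻³ / 9.04435×10⁻⁵ = 18.907 K
T = 15.7 + 18.907 = 34.607 °C

T = 34.6 °C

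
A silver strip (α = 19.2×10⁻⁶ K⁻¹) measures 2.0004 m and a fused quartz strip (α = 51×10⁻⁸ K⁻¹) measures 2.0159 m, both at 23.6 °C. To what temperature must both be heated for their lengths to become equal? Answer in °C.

T = 438.3 °C

L₁(1 + α₁ΔT) = L₂(1 + α₂ΔT) ⇒ ΔT = (L₂ − L₁)/(α₁L₁ − α₂L₂)
L₂ − L₁ = 2.0159 − 2.0004 = 1.55×10⁻² m
α₁L₁ − α₂L₂ = 19.2×10⁻⁶×2.0004 − 51×10⁻⁸×2.0159 = 3.7379571×10⁻⁵ m/K
ΔT = 1.55×10⁻² / 3.7379571×10⁻⁵ = 414.665 K
T = 23.6 + 414.665 = 438.265 °C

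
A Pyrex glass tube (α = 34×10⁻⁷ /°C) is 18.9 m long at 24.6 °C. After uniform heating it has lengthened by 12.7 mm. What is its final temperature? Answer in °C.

T = 222 °C

ΔL = αL₀ΔT ⇒ ΔT = ΔL / (αL₀)
ΔT = 12.7×10⁻³ m / (34×10⁻⁷ × 18.9 m) = 197.63 K
T = 24.6 + 197.63 = 222.23 °C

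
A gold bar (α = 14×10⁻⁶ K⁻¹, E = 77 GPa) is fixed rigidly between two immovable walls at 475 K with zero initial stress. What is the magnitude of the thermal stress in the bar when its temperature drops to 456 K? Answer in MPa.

σ = 20.5 MPa

Fully constrained: the free strain ε = αΔT is blocked, so σ = Eε = EαΔT.
|ΔT| = 19 K
σ = 77.0×10⁹ × 14×10⁻⁶ × 19 = 2.05×10⁷ Pa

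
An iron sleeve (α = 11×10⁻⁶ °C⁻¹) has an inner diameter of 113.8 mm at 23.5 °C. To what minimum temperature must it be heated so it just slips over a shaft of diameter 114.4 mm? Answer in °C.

T = 503 °C

Required Δd = 114.4 − 113.8 = 0.6 mm
Δd = αd₀ΔT ⇒ ΔT = Δd/(αd₀) = 0.6 / (11×10⁻⁶ × 113.8) = 479.31 K
T_min = 23.5 + 479.31 = 502.81 °C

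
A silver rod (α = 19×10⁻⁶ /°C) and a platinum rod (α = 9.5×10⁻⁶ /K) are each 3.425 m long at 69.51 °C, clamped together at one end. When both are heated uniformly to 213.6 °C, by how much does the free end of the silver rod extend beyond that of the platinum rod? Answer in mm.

4.69 mm

ΔT = 144.09 K
silver: ΔL = 19×10⁻⁶ × 3.425 m × 144.09 = 9.3767×10⁻³ m = 9.3767 mm
platinum: ΔL = 9.5×10⁻⁶ × 3.425 m × 144.09 = 4.6883×10⁻³ m = 4.6883 mm
difference = 9.3767 − 4.6883 = 4.6884 mm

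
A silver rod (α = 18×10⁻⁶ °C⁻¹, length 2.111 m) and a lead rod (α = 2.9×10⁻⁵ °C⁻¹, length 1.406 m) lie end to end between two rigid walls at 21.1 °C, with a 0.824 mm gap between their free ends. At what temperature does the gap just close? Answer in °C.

Gap closes when ΔL₁ + ΔL₂ = 0.824 mm = 8.24×10⁻⁴ m
(α₁L₁ + α₂L₂)ΔT = g
α₁L₁ + α₂L₂ = 18×10⁻⁶×2.111 + 2.9×10⁻⁵×1.406 = 7.8772×10⁻⁵ m/K
ΔT = 8.24×10⁻⁴ / 7.8772×10⁻⁵ = 10.461 K
T = 21.1 + 10.461 = 31.561 °C

T = 31.6 °C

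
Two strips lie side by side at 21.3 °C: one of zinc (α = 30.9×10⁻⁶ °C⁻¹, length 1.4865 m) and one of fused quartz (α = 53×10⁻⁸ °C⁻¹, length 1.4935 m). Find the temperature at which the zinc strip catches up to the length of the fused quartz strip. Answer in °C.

L₁(1 + α₁ΔT) = L₂(1 + α₂ΔT) ⇒ ΔT = (L₂ − L₁)/(α₁L₁ − α₂L₂)
L₂ − L₁ = 1.4935 − 1.4865 = 7.00×10⁻³ m
α₁L₁ − α₂L₂ = 30.9×10⁻⁶×1.4865 − 53×10⁻⁸×1.4935 = 4.5141295×10⁻⁵ m/K
ΔT = 7.00×10⁻³ / 4.5141295×10⁻⁵ = 155.069 K
T = 21.3 + 155.069 = 176.369 °C

T = 176.4 °C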